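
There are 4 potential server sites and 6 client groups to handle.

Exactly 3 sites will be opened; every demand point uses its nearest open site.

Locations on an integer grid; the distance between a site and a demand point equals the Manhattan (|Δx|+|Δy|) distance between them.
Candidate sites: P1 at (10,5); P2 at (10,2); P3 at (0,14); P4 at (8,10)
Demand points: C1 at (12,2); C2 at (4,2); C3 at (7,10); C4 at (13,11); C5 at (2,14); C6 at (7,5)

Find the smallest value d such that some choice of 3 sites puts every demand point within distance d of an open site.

6

Open {P2, P3, P4}.
  Farthest demand point is C2 at distance 6 (to P2); all others are ≤ 6.
With {P1, P2, P3} the worst case is 9.
With {P1, P3, P4} the worst case is 9.
No size-3 selection achieves below 6.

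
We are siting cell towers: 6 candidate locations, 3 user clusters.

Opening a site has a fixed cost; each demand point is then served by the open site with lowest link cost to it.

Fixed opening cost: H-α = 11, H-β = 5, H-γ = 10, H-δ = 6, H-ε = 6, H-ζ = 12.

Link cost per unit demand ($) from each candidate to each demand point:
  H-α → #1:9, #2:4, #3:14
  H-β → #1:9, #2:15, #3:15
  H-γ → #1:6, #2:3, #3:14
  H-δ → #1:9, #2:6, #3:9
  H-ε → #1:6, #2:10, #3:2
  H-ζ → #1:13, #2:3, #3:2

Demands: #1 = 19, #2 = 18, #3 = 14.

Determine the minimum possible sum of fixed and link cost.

212

Open {H-γ, H-ε}: assign each demand point to its cheapest open site.
  #1→H-γ 19×6=114, #2→H-γ 18×3=54, #3→H-ε 14×2=28
  link cost 196, fixed 16 → total 212.
Compare {H-ε, H-ζ}: link cost 196 + fixed 18 = 214.
Compare {H-β, H-γ, H-ε}: link cost 196 + fixed 21 = 217.
Compare {H-γ, H-ζ}: link cost 196 + fixed 22 = 218.
All other subsets cost ≥ 214. Minimum total cost: 212.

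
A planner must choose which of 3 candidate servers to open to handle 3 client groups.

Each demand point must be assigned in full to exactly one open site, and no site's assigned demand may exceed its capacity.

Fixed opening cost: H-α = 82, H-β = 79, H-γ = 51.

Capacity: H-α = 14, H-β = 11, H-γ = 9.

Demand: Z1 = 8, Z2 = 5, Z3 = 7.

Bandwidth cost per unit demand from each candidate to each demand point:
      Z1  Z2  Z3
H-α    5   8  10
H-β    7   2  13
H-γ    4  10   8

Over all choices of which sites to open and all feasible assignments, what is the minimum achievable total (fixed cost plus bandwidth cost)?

Open {H-α, H-γ}; cheapest assignment that respects the capacities:
  H-α (cap 14, load 13): Z1, Z2 — cost 8×5 + 5×8 = 80
  H-γ (cap 9, load 7): Z3 — cost 7×8 = 56
  Shipping 136, fixed 133 → total 269.
  Any other capacity-feasible assignment to {H-α, H-γ} ships for at least 136.
Compare {H-α, H-β, H-γ}: its best feasible assignment gives total 318.
Compare {H-α, H-β}: its best feasible assignment gives total 327.
Every other set of open sites that can feasibly serve all demand totals ≥ 318 even under its best assignment. Minimum: 269.

269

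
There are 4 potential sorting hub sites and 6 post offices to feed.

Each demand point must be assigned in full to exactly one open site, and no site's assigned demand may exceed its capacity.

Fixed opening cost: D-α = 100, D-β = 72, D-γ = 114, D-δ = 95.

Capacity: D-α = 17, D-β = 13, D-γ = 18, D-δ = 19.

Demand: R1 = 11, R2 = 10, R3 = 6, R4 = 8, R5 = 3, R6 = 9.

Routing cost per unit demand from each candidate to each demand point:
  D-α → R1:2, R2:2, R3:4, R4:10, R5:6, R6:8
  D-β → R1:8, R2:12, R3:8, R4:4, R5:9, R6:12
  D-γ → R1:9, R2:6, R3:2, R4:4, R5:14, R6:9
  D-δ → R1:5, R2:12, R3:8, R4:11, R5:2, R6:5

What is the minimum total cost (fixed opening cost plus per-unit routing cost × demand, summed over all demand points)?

498

Open {D-α, D-γ, D-δ}; cheapest assignment that respects the capacities:
  D-α (cap 17, load 17): R1, R3 — cost 11×2 + 6×4 = 46
  D-γ (cap 18, load 18): R2, R4 — cost 10×6 + 8×4 = 92
  D-δ (cap 19, load 12): R5, R6 — cost 3×2 + 9×5 = 51
  Shipping 189, fixed 309 → total 498.
  Any other capacity-feasible assignment to {D-α, D-γ, D-δ} ships for at least 189.
Compare {D-α, D-β, D-δ}: its best feasible assignment gives total 537.
Compare {D-α, D-β, D-γ, D-δ}: its best feasible assignment gives total 558.
Every other set of open sites that can feasibly serve all demand totals ≥ 537 even under its best assignment. Minimum: 498.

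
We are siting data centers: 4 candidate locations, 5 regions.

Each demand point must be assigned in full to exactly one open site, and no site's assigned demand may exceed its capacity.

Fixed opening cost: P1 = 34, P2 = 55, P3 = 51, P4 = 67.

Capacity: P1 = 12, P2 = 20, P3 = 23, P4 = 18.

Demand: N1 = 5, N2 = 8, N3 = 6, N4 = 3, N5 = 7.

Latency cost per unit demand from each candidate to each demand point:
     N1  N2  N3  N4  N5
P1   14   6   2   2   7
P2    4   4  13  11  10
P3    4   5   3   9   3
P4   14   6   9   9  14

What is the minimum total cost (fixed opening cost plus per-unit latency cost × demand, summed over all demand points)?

Open {P1, P3}; cheapest assignment that respects the capacities:
  P1 (cap 12, load 9): N3, N4 — cost 6×2 + 3×2 = 18
  P3 (cap 23, load 20): N1, N2, N5 — cost 5×4 + 8×5 + 7×3 = 81
  Shipping 99, fixed 85 → total 184.
  Any other capacity-feasible assignment to {P1, P3} ships for at least 99.
Compare {P2, P3}: its best feasible assignment gives total 224.
Compare {P1, P2}: its best feasible assignment gives total 229.
Every other set of open sites that can feasibly serve all demand totals ≥ 224 even under its best assignment. Minimum: 184.

184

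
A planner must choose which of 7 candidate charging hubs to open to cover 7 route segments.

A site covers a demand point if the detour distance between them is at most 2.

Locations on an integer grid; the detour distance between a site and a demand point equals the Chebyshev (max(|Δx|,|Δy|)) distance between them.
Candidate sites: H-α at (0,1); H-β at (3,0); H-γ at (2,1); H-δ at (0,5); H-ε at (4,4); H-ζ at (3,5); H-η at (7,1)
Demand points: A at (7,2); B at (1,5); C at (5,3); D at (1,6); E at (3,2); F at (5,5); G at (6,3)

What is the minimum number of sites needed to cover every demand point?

Coverage sets (demand points within 2 of each site):
  H-α: {}
  H-β: {E}
  H-γ: {E}
  H-δ: {B, D}
  H-ε: {C, E, F, G}
  H-ζ: {B, C, D, F}
  H-η: {A, C, G}
No 2 sites suffice: every size-2 union leaves at least one demand point uncovered.
But {H-β, H-ζ, H-η} covers everything, so the minimum is 3.

3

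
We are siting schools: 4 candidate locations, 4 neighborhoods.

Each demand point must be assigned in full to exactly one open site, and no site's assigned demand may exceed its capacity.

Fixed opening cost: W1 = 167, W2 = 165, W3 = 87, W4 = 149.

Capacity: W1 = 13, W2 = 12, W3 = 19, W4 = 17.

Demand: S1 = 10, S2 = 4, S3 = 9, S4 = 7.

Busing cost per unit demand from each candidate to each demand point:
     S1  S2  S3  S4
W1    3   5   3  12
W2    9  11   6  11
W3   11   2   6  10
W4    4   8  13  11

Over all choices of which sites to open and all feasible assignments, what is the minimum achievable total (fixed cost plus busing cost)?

Open {W3, W4}; cheapest assignment that respects the capacities:
  W3 (cap 19, load 13): S2, S3 — cost 4×2 + 9×6 = 62
  W4 (cap 17, load 17): S1, S4 — cost 10×4 + 7×11 = 117
  Shipping 179, fixed 236 → total 415.
  Any other capacity-feasible assignment to {W3, W4} ships for at least 179.
Compare {W1, W4}: its best feasible assignment gives total 480.
Compare {W1, W3}: its best feasible assignment gives total 481.
Every other set of open sites that can feasibly serve all demand totals ≥ 480 even under its best assignment. Minimum: 415.

415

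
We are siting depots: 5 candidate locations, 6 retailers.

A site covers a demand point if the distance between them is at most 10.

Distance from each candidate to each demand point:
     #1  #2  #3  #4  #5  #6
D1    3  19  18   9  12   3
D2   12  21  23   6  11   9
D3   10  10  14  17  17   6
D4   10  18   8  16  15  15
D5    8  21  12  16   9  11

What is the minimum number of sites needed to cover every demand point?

4

Coverage sets (demand points within 10 of each site):
  D1: {#1, #4, #6}
  D2: {#4, #6}
  D3: {#1, #2, #6}
  D4: {#1, #3}
  D5: {#1, #5}
No 3 sites suffice: every size-3 union leaves at least one demand point uncovered.
But {D1, D3, D4, D5} covers everything, so the minimum is 4.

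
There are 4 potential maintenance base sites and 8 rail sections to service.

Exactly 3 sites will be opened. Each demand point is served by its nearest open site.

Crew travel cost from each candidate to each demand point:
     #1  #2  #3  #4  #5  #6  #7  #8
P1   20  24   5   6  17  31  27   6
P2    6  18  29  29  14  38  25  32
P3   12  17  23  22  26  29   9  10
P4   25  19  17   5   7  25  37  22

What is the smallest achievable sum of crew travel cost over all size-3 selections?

Open {P1, P3, P4}.
  #1→P3 12, #2→P3 17, #3→P1 5, #4→P4 5, #5→P4 7, #6→P4 25, #7→P3 9, #8→P1 6  ⇒ total 86.
Compare {P1, P2, P3}: total 92.
Compare {P2, P3, P4}: total 96.
No size-3 selection does better; minimum is 86.

86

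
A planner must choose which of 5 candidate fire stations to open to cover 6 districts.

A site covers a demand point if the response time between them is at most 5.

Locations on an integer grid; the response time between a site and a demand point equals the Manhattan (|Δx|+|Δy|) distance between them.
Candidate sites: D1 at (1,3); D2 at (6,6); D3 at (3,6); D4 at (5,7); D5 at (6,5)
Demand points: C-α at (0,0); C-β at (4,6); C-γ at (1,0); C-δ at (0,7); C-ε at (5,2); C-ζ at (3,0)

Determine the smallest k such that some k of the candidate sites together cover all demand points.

Coverage sets (demand points within 5 of each site):
  D1: {C-α, C-γ, C-δ, C-ε, C-ζ}
  D2: {C-β, C-ε}
  D3: {C-β, C-δ}
  D4: {C-β, C-δ, C-ε}
  D5: {C-β, C-ε}
No single site covers all 6 demand points.
But {D1, D2} covers everything, so the minimum is 2.

2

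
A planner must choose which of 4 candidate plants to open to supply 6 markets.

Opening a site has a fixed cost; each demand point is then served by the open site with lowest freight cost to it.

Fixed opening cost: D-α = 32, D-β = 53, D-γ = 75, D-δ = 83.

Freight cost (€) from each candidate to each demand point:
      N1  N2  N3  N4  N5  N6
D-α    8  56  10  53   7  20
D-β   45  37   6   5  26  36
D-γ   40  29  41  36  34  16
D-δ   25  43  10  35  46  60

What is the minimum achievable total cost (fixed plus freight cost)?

Open {D-α, D-β}: assign each demand point to its cheapest open site.
  N1→D-α 8, N2→D-β 37, N3→D-β 6, N4→D-β 5, N5→D-α 7, N6→D-α 20
  freight cost 83, fixed 85 → total 168.
Compare {D-α}: freight cost 154 + fixed 32 = 186.
Compare {D-β}: freight cost 155 + fixed 53 = 208.
Compare {D-α, D-γ}: freight cost 106 + fixed 107 = 213.
All other subsets cost ≥ 186. Minimum total cost: 168.

168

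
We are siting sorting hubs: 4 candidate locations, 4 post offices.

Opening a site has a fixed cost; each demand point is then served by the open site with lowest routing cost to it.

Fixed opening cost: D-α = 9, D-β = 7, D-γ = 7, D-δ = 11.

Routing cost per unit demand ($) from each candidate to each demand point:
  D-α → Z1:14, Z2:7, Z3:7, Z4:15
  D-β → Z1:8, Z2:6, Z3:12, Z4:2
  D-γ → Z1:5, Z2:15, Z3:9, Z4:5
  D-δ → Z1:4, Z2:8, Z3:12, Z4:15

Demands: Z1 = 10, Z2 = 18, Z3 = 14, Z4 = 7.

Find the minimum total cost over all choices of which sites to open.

287

Open {D-α, D-β, D-δ}: assign each demand point to its cheapest open site.
  Z1→D-δ 10×4=40, Z2→D-β 18×6=108, Z3→D-α 14×7=98, Z4→D-β 7×2=14
  routing cost 260, fixed 27 → total 287.
Compare {D-α, D-β, D-γ}: routing cost 270 + fixed 23 = 293.
Compare {D-α, D-β, D-γ, D-δ}: routing cost 260 + fixed 34 = 294.
Compare {D-β, D-γ}: routing cost 298 + fixed 14 = 312.
All other subsets cost ≥ 293. Minimum total cost: 287.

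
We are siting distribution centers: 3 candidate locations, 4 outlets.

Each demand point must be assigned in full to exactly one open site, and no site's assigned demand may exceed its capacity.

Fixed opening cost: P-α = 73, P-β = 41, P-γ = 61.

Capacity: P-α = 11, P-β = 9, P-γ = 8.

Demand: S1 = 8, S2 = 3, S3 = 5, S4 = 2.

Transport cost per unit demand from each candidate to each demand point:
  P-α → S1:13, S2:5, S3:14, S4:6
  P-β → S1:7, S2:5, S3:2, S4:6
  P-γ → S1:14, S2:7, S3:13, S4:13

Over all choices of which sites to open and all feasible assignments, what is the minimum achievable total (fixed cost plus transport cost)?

Open {P-α, P-β}; cheapest assignment that respects the capacities:
  P-α (cap 11, load 11): S1, S2 — cost 8×13 + 3×5 = 119
  P-β (cap 9, load 7): S3, S4 — cost 5×2 + 2×6 = 22
  Shipping 141, fixed 114 → total 255.
  Any other capacity-feasible assignment to {P-α, P-β} ships for at least 141.
Compare {P-α, P-β, P-γ}: its best feasible assignment gives total 316.
Compare {P-α, P-γ}: its best feasible assignment gives total 336.
Every other set of open sites that can feasibly serve all demand totals ≥ 316 even under its best assignment. Minimum: 255.

255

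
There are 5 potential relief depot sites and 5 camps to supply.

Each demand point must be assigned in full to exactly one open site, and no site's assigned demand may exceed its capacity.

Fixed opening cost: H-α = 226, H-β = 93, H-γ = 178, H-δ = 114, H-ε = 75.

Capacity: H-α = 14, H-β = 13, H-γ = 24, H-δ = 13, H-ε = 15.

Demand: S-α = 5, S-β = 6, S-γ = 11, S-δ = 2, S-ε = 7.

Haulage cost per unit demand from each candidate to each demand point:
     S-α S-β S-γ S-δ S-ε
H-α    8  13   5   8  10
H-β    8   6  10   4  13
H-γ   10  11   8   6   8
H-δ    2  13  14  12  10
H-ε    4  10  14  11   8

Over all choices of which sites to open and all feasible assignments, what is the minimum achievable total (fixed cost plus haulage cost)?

Open {H-γ, H-ε}; cheapest assignment that respects the capacities:
  H-γ (cap 24, load 20): S-γ, S-δ, S-ε — cost 11×8 + 2×6 + 7×8 = 156
  H-ε (cap 15, load 11): S-α, S-β — cost 5×4 + 6×10 = 80
  Shipping 236, fixed 253 → total 489.
  Any other capacity-feasible assignment to {H-γ, H-ε} ships for at least 236.
Compare {H-β, H-γ}: its best feasible assignment gives total 499.
Compare {H-β, H-δ, H-ε}: its best feasible assignment gives total 526.
Every other set of open sites that can feasibly serve all demand totals ≥ 499 even under its best assignment. Minimum: 489.

489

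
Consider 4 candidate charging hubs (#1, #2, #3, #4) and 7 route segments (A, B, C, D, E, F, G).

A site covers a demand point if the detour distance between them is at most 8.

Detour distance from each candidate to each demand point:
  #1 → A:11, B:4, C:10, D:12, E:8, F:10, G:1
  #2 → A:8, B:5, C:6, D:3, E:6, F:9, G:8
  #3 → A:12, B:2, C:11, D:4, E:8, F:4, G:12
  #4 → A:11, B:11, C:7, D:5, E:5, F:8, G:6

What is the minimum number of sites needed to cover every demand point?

Coverage sets (demand points within 8 of each site):
  #1: {B, E, G}
  #2: {A, B, C, D, E, G}
  #3: {B, D, E, F}
  #4: {C, D, E, F, G}
No single site covers all 7 demand points.
But {#2, #3} covers everything, so the minimum is 2.

2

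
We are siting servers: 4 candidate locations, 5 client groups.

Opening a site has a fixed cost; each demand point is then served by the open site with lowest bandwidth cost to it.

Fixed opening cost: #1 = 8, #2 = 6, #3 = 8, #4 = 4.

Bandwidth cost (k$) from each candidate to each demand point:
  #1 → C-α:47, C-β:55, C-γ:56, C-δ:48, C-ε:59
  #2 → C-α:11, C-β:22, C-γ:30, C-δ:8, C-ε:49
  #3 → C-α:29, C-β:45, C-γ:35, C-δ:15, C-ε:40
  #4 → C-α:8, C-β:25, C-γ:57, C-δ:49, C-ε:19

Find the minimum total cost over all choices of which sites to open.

Open {#2, #4}: assign each demand point to its cheapest open site.
  C-α→#4 8, C-β→#2 22, C-γ→#2 30, C-δ→#2 8, C-ε→#4 19
  bandwidth cost 87, fixed 10 → total 97.
Compare {#1, #2, #4}: bandwidth cost 87 + fixed 18 = 105.
Compare {#2, #3, #4}: bandwidth cost 87 + fixed 18 = 105.
Compare {#1, #2, #3, #4}: bandwidth cost 87 + fixed 26 = 113.
All other subsets cost ≥ 105. Minimum total cost: 97.

97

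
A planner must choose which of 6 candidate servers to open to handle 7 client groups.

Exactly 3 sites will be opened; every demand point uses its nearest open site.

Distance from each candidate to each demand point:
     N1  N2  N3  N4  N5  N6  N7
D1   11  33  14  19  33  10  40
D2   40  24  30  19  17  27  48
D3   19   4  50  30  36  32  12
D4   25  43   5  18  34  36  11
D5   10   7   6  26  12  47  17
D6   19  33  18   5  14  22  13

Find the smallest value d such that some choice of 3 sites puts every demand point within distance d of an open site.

Open {D1, D5, D6}.
  Farthest demand point is N7 at distance 13 (to D6); all others are ≤ 13.
With {D1, D3, D6} the worst case is 14.
With {D1, D4, D5} the worst case is 18.
No size-3 selection achieves below 13.

13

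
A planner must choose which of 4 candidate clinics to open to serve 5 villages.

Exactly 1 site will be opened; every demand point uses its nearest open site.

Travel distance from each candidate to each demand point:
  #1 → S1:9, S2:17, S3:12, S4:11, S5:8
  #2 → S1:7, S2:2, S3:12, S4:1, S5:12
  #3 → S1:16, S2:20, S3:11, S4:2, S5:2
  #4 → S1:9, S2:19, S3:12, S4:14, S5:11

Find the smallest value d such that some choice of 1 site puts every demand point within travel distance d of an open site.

Open {#2}.
  Farthest demand point is S3 at travel distance 12 (to #2); all others are ≤ 12.
With {#1} the worst case is 17.
With {#4} the worst case is 19.
No size-1 selection achieves below 12.

12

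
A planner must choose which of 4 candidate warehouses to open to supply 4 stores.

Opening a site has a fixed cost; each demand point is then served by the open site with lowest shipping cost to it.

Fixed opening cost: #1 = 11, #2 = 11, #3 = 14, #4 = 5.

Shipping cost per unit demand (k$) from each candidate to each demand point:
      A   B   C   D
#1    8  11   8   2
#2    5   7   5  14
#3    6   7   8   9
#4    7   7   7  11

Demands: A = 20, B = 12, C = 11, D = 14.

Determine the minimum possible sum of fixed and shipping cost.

Open {#1, #2}: assign each demand point to its cheapest open site.
  A→#2 20×5=100, B→#2 12×7=84, C→#2 11×5=55, D→#1 14×2=28
  shipping cost 267, fixed 22 → total 289.
Compare {#1, #2, #4}: shipping cost 267 + fixed 27 = 294.
Compare {#1, #2, #3}: shipping cost 267 + fixed 36 = 303.
Compare {#1, #2, #3, #4}: shipping cost 267 + fixed 41 = 308.
All other subsets cost ≥ 294. Minimum total cost: 289.

289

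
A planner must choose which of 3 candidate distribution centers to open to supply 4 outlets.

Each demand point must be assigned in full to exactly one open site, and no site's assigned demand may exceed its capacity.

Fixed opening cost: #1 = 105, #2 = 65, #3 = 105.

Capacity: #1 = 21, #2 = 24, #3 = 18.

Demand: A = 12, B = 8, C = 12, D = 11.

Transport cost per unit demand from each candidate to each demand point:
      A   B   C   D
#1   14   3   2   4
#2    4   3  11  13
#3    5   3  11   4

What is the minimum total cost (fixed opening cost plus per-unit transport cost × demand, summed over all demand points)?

Open {#1, #2}; cheapest assignment that respects the capacities:
  #1 (cap 21, load 20): B, C — cost 8×3 + 12×2 = 48
  #2 (cap 24, load 23): A, D — cost 12×4 + 11×13 = 191
  Shipping 239, fixed 170 → total 409.
  Any other capacity-feasible assignment to {#1, #2} ships for at least 239.
Compare {#1, #2, #3}: its best feasible assignment gives total 415.
Every other set of open sites that can feasibly serve all demand totals ≥ 415 even under its best assignment. Minimum: 409.

409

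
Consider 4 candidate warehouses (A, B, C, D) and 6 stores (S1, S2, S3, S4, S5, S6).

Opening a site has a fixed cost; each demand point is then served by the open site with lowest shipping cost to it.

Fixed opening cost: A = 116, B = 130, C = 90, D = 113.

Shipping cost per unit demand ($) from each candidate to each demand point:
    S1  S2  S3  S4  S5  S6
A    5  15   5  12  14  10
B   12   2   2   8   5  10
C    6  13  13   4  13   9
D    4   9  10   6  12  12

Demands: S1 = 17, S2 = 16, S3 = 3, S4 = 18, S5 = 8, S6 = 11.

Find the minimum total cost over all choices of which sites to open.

571

Open {B, C}: assign each demand point to its cheapest open site.
  S1→C 17×6=102, S2→B 16×2=32, S3→B 3×2=6, S4→C 18×4=72, S5→B 8×5=40, S6→C 11×9=99
  shipping cost 351, fixed 220 → total 571.
Compare {B, D}: shipping cost 364 + fixed 243 = 607.
Compare {B, C, D}: shipping cost 317 + fixed 333 = 650.
Compare {A, B}: shipping cost 417 + fixed 246 = 663.
All other subsets cost ≥ 607. Minimum total cost: 571.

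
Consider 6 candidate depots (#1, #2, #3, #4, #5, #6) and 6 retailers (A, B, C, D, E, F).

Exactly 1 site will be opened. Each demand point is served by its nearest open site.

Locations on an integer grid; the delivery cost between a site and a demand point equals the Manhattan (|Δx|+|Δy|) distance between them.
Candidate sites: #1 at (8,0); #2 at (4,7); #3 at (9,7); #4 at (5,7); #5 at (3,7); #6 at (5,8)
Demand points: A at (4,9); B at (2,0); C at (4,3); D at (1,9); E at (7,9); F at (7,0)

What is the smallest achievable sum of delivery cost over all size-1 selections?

Open {#2}.
  A→#2 2, B→#2 9, C→#2 4, D→#2 5, E→#2 5, F→#2 10  ⇒ total 35.
Compare {#4}: total 37.
Compare {#5}: total 37.
No size-1 selection does better; minimum is 35.

35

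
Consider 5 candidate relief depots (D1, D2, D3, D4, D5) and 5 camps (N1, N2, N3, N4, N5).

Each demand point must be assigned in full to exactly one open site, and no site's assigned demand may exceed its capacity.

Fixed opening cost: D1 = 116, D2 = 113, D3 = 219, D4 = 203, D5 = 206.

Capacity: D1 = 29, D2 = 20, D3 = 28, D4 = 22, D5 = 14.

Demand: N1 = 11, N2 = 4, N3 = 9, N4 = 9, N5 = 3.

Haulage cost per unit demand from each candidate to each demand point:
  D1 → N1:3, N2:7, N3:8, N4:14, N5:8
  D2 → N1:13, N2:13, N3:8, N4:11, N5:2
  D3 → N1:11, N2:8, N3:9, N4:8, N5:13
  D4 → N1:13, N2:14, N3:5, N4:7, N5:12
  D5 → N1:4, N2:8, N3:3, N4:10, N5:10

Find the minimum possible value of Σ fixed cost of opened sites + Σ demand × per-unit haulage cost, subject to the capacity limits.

467

Open {D1, D2}; cheapest assignment that respects the capacities:
  D1 (cap 29, load 24): N1, N2, N3 — cost 11×3 + 4×7 + 9×8 = 133
  D2 (cap 20, load 12): N4, N5 — cost 9×11 + 3×2 = 105
  Shipping 238, fixed 229 → total 467.
  Any other capacity-feasible assignment to {D1, D2} ships for at least 238.
Compare {D1, D4}: its best feasible assignment gives total 512.
Compare {D1, D5}: its best feasible assignment gives total 560.
Every other set of open sites that can feasibly serve all demand totals ≥ 512 even under its best assignment. Minimum: 467.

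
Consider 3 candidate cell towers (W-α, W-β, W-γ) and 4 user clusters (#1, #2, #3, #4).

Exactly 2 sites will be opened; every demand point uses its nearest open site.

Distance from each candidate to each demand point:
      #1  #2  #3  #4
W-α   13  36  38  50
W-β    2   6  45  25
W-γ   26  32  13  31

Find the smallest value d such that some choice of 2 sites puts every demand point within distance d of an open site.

25

Open {W-β, W-γ}.
  Farthest demand point is #4 at distance 25 (to W-β); all others are ≤ 25.
With {W-α, W-γ} the worst case is 32.
With {W-α, W-β} the worst case is 38.
No size-2 selection achieves below 25.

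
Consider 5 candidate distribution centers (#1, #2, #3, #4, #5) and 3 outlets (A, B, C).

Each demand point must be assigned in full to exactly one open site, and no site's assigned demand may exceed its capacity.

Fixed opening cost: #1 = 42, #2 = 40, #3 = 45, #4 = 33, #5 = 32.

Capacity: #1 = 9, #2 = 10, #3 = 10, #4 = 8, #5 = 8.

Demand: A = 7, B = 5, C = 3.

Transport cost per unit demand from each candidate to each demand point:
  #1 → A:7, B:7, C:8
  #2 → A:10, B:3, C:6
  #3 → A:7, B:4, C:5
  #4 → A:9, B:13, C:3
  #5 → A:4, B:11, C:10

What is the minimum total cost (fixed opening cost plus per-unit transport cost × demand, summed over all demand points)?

Open {#2, #5}; cheapest assignment that respects the capacities:
  #2 (cap 10, load 8): B, C — cost 5×3 + 3×6 = 33
  #5 (cap 8, load 7): A — cost 7×4 = 28
  Shipping 61, fixed 72 → total 133.
  Any other capacity-feasible assignment to {#2, #5} ships for at least 61.
Compare {#3, #5}: its best feasible assignment gives total 140.
Compare {#2, #4, #5}: its best feasible assignment gives total 157.
Every other set of open sites that can feasibly serve all demand totals ≥ 140 even under its best assignment. Minimum: 133.

133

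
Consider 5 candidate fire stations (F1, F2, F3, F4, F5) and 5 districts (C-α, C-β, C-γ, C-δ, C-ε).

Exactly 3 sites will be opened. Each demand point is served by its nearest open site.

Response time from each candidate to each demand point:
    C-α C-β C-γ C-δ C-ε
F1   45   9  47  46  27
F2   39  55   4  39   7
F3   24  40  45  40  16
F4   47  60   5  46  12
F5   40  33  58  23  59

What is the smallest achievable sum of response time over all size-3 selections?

82

Open {F1, F2, F5}.
  C-α→F2 39, C-β→F1 9, C-γ→F2 4, C-δ→F5 23, C-ε→F2 7  ⇒ total 82.
Compare {F1, F2, F3}: total 83.
Compare {F1, F4, F5}: total 89.
No size-3 selection does better; minimum is 82.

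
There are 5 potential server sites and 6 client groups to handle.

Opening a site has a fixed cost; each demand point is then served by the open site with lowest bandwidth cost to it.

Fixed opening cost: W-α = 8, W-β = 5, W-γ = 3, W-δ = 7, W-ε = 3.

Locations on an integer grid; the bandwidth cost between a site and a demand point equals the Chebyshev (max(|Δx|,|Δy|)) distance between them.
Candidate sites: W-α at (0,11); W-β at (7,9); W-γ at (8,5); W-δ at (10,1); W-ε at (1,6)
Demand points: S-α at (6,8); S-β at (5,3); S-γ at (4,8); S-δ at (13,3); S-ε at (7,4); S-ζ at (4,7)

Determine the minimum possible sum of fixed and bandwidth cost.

23

Open {W-γ}: assign each demand point to its cheapest open site.
  S-α→W-γ 3, S-β→W-γ 3, S-γ→W-γ 4, S-δ→W-γ 5, S-ε→W-γ 1, S-ζ→W-γ 4
  bandwidth cost 20, fixed 3 → total 23.
Compare {W-β, W-γ}: bandwidth cost 16 + fixed 8 = 24.
Compare {W-γ, W-ε}: bandwidth cost 18 + fixed 6 = 24.
Compare {W-β, W-γ, W-ε}: bandwidth cost 16 + fixed 11 = 27.
All other subsets cost ≥ 24. Minimum total cost: 23.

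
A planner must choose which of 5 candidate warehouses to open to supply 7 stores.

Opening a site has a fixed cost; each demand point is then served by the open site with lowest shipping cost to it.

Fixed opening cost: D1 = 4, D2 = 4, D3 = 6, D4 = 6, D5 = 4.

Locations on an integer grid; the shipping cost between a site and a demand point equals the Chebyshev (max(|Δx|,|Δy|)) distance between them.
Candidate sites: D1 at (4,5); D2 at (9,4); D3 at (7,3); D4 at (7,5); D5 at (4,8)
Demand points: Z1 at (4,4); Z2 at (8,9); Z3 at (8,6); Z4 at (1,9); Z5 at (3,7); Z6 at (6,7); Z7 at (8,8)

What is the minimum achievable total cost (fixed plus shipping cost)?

Open {D1}: assign each demand point to its cheapest open site.
  Z1→D1 1, Z2→D1 4, Z3→D1 4, Z4→D1 4, Z5→D1 2, Z6→D1 2, Z7→D1 4
  shipping cost 21, fixed 4 → total 25.
Compare {D5}: shipping cost 22 + fixed 4 = 26.
Compare {D1, D2}: shipping cost 19 + fixed 8 = 27.
Compare {D1, D4}: shipping cost 17 + fixed 10 = 27.
All other subsets cost ≥ 26. Minimum total cost: 25.

25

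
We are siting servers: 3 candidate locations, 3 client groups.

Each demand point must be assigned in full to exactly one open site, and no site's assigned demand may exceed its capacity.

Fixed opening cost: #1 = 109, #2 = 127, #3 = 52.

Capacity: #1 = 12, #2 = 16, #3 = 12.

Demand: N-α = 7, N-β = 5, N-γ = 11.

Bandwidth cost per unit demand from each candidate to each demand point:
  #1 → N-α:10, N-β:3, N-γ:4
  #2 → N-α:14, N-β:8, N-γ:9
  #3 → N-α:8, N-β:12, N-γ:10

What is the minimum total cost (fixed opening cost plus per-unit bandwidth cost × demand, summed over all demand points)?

321

Open {#1, #3}; cheapest assignment that respects the capacities:
  #1 (cap 12, load 11): N-γ — cost 11×4 = 44
  #3 (cap 12, load 12): N-α, N-β — cost 7×8 + 5×12 = 116
  Shipping 160, fixed 161 → total 321.
  Any other capacity-feasible assignment to {#1, #3} ships for at least 160.
Compare {#2, #3}: its best feasible assignment gives total 374.
Compare {#1, #2}: its best feasible assignment gives total 418.
Every other set of open sites that can feasibly serve all demand totals ≥ 374 even under its best assignment. Minimum: 321.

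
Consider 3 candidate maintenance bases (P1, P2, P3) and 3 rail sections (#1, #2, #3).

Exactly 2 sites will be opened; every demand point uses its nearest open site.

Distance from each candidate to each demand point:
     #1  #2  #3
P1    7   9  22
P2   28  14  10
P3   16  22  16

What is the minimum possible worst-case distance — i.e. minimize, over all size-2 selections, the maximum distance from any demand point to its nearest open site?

Open {P1, P2}.
  Farthest demand point is #3 at distance 10 (to P2); all others are ≤ 10.
With {P1, P3} the worst case is 16.
With {P2, P3} the worst case is 16.
No size-2 selection achieves below 10.

10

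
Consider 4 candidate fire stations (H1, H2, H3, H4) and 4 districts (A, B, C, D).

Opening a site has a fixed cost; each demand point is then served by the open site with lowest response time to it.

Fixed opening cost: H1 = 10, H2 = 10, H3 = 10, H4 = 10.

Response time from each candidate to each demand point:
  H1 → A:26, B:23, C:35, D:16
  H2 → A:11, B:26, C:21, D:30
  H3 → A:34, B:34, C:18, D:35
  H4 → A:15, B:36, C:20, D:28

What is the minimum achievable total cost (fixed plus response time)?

91

Open {H1, H2}: assign each demand point to its cheapest open site.
  A→H2 11, B→H1 23, C→H2 21, D→H1 16
  response time 71, fixed 20 → total 91.
Compare {H1, H4}: response time 74 + fixed 20 = 94.
Compare {H2}: response time 88 + fixed 10 = 98.
Compare {H1, H2, H3}: response time 68 + fixed 30 = 98.
All other subsets cost ≥ 94. Minimum total cost: 91.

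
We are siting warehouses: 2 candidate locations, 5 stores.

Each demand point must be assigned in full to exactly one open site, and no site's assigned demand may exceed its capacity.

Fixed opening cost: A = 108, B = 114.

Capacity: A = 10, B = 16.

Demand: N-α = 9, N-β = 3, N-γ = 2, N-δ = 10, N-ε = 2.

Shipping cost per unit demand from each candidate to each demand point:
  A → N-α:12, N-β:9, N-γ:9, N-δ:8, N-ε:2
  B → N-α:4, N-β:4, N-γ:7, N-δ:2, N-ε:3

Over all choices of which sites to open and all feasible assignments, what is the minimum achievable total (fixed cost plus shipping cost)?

370

Open {A, B}; cheapest assignment that respects the capacities:
  A (cap 10, load 10): N-δ — cost 10×8 = 80
  B (cap 16, load 16): N-α, N-β, N-γ, N-ε — cost 9×4 + 3×4 + 2×7 + 2×3 = 68
  Shipping 148, fixed 222 → total 370.
  Any other capacity-feasible assignment to {A, B} ships for at least 148.
Total demand is 26 and no other set of sites has combined capacity ≥ 26, so {A, B} is the only feasible choice of open sites. Minimum: 370.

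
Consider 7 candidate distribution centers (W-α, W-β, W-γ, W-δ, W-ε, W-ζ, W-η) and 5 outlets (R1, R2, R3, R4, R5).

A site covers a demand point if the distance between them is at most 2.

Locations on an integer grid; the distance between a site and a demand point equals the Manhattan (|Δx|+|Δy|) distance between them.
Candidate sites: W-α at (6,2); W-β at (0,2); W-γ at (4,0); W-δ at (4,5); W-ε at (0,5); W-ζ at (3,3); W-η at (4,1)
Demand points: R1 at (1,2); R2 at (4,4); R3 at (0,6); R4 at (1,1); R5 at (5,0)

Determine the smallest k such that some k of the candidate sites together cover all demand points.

4

Coverage sets (demand points within 2 of each site):
  W-α: {}
  W-β: {R1, R4}
  W-γ: {R5}
  W-δ: {R2}
  W-ε: {R3}
  W-ζ: {R2}
  W-η: {R5}
No 3 sites suffice: every size-3 union leaves at least one demand point uncovered.
But {W-β, W-γ, W-δ, W-ε} covers everything, so the minimum is 4.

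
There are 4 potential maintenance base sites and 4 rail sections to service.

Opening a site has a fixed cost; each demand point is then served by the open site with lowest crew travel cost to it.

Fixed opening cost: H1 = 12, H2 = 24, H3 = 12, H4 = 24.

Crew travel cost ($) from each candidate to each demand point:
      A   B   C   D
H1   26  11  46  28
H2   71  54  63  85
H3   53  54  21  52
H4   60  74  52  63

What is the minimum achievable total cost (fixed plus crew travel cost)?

Open {H1, H3}: assign each demand point to its cheapest open site.
  A→H1 26, B→H1 11, C→H3 21, D→H1 28
  crew travel cost 86, fixed 24 → total 110.
Compare {H1}: crew travel cost 111 + fixed 12 = 123.
Compare {H1, H2, H3}: crew travel cost 86 + fixed 48 = 134.
Compare {H1, H3, H4}: crew travel cost 86 + fixed 48 = 134.
All other subsets cost ≥ 123. Minimum total cost: 110.

110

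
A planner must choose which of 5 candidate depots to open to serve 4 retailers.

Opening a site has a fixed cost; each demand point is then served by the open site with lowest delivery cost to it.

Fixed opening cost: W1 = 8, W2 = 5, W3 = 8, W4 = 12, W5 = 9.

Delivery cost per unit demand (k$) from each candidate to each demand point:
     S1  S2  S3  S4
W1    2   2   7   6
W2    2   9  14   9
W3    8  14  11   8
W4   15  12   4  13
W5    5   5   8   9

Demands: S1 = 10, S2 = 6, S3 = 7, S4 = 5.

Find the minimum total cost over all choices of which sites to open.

110

Open {W1, W4}: assign each demand point to its cheapest open site.
  S1→W1 10×2=20, S2→W1 6×2=12, S3→W4 7×4=28, S4→W1 5×6=30
  delivery cost 90, fixed 20 → total 110.
Compare {W1, W2, W4}: delivery cost 90 + fixed 25 = 115.
Compare {W1, W3, W4}: delivery cost 90 + fixed 28 = 118.
Compare {W1}: delivery cost 111 + fixed 8 = 119.
All other subsets cost ≥ 115. Minimum total cost: 110.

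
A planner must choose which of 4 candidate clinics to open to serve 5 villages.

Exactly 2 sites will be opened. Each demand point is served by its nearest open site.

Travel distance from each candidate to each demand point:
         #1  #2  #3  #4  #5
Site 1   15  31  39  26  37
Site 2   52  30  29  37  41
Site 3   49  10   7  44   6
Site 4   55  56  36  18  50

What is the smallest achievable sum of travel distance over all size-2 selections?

64

Open {Site 1, Site 3}.
  #1→Site 1 15, #2→Site 3 10, #3→Site 3 7, #4→Site 1 26, #5→Site 3 6  ⇒ total 64.
Compare {Site 3, Site 4}: total 90.
Compare {Site 2, Site 3}: total 109.
No size-2 selection does better; minimum is 64.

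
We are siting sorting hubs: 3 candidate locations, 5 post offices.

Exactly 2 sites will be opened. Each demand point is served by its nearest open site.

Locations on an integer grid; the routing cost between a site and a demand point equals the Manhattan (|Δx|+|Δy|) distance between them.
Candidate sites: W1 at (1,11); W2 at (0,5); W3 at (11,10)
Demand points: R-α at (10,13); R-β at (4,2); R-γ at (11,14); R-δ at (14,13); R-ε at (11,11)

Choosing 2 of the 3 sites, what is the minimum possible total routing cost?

Open {W2, W3}.
  R-α→W3 4, R-β→W2 7, R-γ→W3 4, R-δ→W3 6, R-ε→W3 1  ⇒ total 22.
Compare {W1, W3}: total 27.
Compare {W1, W2}: total 56.

22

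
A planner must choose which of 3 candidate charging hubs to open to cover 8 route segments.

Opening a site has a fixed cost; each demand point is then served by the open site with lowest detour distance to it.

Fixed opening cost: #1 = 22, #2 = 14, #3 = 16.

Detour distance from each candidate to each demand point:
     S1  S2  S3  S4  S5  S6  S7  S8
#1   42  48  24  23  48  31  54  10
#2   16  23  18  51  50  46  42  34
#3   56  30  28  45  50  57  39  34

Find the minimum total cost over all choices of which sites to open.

247

Open {#1, #2}: assign each demand point to its cheapest open site.
  S1→#2 16, S2→#2 23, S3→#2 18, S4→#1 23, S5→#1 48, S6→#1 31, S7→#2 42, S8→#1 10
  detour distance 211, fixed 36 → total 247.
Compare {#1, #2, #3}: detour distance 208 + fixed 52 = 260.
Compare {#1, #3}: detour distance 247 + fixed 38 = 285.
Compare {#2}: detour distance 280 + fixed 14 = 294.
All other subsets cost ≥ 260. Minimum total cost: 247.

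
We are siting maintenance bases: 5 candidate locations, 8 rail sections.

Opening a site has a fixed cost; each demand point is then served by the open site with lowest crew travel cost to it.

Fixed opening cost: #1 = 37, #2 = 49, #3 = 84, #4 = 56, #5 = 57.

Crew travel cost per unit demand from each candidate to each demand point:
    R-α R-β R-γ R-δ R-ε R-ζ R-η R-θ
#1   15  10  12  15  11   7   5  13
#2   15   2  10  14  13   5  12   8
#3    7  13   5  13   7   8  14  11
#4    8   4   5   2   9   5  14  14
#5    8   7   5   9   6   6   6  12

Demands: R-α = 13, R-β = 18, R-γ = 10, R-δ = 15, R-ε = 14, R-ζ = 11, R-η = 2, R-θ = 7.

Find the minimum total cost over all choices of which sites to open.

586

Open {#2, #4}: assign each demand point to its cheapest open site.
  R-α→#4 13×8=104, R-β→#2 18×2=36, R-γ→#4 10×5=50, R-δ→#4 15×2=30, R-ε→#4 14×9=126, R-ζ→#2 11×5=55, R-η→#2 2×12=24, R-θ→#2 7×8=56
  crew travel cost 481, fixed 105 → total 586.
Compare {#2, #4, #5}: crew travel cost 427 + fixed 162 = 589.
Compare {#4, #5}: crew travel cost 491 + fixed 113 = 604.
Compare {#1, #2, #4}: crew travel cost 467 + fixed 142 = 609.
All other subsets cost ≥ 589. Minimum total cost: 586.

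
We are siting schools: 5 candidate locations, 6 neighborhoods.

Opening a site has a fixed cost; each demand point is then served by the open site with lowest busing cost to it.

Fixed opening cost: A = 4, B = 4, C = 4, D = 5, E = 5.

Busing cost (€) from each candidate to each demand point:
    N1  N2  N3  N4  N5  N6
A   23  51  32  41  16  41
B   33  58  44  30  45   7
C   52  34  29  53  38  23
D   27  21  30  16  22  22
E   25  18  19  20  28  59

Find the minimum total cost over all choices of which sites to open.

116

Open {A, B, E}: assign each demand point to its cheapest open site.
  N1→A 23, N2→E 18, N3→E 19, N4→E 20, N5→A 16, N6→B 7
  busing cost 103, fixed 13 → total 116.
Compare {A, B, D, E}: busing cost 99 + fixed 18 = 117.
Compare {A, B, C, E}: busing cost 103 + fixed 17 = 120.
Compare {B, D, E}: busing cost 107 + fixed 14 = 121.
All other subsets cost ≥ 117. Minimum total cost: 116.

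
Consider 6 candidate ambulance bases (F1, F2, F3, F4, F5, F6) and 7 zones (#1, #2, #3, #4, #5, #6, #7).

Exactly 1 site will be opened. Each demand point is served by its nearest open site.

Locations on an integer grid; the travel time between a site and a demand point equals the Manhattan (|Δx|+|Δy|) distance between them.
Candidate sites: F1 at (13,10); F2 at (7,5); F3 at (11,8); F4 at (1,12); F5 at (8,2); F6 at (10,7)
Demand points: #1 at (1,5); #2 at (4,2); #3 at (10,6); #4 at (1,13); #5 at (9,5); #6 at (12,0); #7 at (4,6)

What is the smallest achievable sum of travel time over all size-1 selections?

46

Open {F2}.
  #1→F2 6, #2→F2 6, #3→F2 4, #4→F2 14, #5→F2 2, #6→F2 10, #7→F2 4  ⇒ total 46.
Compare {F5}: total 56.
Compare {F6}: total 57.
No size-1 selection does better; minimum is 46.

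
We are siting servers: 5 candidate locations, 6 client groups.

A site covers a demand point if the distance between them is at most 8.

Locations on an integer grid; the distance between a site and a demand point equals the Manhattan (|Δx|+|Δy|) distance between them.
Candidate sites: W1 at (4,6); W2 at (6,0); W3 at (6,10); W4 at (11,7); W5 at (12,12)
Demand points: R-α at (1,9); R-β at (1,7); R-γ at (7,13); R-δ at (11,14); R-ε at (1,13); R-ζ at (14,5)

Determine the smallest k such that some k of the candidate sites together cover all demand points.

2

Coverage sets (demand points within 8 of each site):
  W1: {R-α, R-β}
  W2: {}
  W3: {R-α, R-β, R-γ, R-ε}
  W4: {R-δ, R-ζ}
  W5: {R-γ, R-δ}
No single site covers all 6 demand points.
But {W3, W4} covers everything, so the minimum is 2.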